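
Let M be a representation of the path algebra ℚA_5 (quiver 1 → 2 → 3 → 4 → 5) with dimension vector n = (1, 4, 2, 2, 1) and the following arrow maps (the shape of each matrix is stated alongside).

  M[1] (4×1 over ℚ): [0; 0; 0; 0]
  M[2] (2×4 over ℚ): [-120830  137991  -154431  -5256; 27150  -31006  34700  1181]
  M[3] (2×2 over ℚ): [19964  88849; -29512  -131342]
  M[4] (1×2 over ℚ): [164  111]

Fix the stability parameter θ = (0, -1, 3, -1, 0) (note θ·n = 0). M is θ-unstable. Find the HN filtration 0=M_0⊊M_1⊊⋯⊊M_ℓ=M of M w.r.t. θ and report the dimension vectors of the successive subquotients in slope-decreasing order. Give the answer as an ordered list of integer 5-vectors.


Barcode: M ≅ I[1,1], I[2,2]^2, I[2,3], I[2,5], I[4,4]. HN layers by μ_θ (4 steps, strictly decreasing):
  μ^(1)=3; μ^(2)=2/3; μ^(3)=0; μ^(4)=-1

((0, 0, 1, 0, 0); (0, 0, 1, 1, 1); (1, 0, 0, 0, 0); (0, 4, 0, 1, 0))


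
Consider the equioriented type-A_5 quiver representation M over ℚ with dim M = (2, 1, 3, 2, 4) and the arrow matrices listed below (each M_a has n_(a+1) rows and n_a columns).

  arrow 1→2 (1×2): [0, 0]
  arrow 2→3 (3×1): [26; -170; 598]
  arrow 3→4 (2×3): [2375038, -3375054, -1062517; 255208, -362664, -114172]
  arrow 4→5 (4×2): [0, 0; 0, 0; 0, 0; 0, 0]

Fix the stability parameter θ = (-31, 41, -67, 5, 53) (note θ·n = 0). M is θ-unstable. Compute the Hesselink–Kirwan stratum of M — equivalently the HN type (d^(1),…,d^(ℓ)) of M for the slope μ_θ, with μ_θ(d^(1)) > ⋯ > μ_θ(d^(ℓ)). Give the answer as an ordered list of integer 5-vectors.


Barcode: M ≅ I[1,1]^2, I[2,4], I[3,3]^2, I[4,4], I[5,5]^4. HN layers by μ_θ (5 steps, strictly decreasing):
  μ^(1)=53; μ^(2)=5; μ^(3)=-13; μ^(4)=-31; μ^(5)=-67

((0, 0, 0, 0, 4); (0, 0, 0, 2, 0); (0, 1, 1, 0, 0); (2, 0, 0, 0, 0); (0, 0, 2, 0, 0))


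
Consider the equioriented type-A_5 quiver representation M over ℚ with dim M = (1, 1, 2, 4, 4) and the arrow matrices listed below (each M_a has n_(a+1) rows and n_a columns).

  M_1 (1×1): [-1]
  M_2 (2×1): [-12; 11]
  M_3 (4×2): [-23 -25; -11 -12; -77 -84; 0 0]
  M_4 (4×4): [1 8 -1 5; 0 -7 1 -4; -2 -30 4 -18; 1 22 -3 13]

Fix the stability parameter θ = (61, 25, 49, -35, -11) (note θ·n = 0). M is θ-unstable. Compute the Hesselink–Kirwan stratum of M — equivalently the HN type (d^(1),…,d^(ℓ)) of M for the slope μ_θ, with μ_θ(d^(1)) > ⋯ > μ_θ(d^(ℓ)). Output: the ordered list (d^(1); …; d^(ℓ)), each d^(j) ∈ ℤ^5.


Interval decomposition of M: I[1,5], I[3,4], I[4,4], I[4,5], I[5,5]^2.
HN type (ℓ=4): μ^(1)=89/5; μ^(2)=7; μ^(3)=-11; μ^(4)=-35

((1, 1, 1, 1, 1); (0, 0, 1, 1, 0); (0, 0, 0, 0, 3); (0, 0, 0, 2, 0))


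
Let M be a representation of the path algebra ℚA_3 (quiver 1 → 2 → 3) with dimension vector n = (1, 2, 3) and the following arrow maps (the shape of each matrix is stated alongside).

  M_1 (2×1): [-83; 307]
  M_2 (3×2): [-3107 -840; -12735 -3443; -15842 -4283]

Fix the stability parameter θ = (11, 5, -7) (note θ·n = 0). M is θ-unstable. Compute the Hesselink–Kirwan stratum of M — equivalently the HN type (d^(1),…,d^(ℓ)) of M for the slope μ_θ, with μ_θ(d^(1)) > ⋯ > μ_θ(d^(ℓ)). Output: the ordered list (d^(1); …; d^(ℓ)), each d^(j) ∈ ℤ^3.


Interval decomposition of M: I[1,3], I[2,3], I[3,3].
HN type (ℓ=3): μ^(1)=3; μ^(2)=-1; μ^(3)=-7

((1, 1, 1); (0, 1, 1); (0, 0, 1))


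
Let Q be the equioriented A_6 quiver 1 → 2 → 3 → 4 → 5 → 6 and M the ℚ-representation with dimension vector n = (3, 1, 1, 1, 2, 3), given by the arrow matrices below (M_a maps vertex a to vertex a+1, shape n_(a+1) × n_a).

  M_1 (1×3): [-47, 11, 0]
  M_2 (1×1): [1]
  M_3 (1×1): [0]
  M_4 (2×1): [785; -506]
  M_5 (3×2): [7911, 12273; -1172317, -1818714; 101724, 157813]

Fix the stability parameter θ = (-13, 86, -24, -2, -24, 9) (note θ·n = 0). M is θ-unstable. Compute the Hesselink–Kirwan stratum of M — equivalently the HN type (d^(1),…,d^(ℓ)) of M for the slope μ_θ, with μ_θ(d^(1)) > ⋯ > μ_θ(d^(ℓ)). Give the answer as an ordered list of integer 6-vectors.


Barcode: M ≅ I[1,1]^2, I[1,3], I[4,6], I[5,6], I[6,6]. HN layers by μ_θ (4 steps, strictly decreasing):
  μ^(1)=31; μ^(2)=9; μ^(3)=-13; μ^(4)=-24

((0, 1, 1, 0, 0, 0); (0, 0, 0, 0, 0, 3); (3, 0, 0, 1, 1, 0); (0, 0, 0, 0, 1, 0))


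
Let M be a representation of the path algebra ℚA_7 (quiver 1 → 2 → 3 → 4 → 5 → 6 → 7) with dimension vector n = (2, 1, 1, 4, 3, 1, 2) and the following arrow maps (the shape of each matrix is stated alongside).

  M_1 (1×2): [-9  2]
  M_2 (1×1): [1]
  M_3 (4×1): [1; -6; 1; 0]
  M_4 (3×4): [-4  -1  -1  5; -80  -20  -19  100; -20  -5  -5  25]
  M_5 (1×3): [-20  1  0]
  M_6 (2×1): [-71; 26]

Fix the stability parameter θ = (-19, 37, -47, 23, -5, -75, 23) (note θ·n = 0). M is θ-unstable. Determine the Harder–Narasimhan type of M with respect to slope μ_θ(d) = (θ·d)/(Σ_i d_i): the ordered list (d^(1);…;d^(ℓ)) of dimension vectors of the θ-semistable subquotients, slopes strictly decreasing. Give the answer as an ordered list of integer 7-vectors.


Via rank(M_{q-1}∘⋯∘M_p): M ≅ I[1,1], I[1,7], I[4,4]^2, I[4,5], I[5,5], I[7,7].
μ_θ-semistable layers: μ^(1)=23; μ^(2)=9; μ^(3)=-5; μ^(4)=-67/5; μ^(5)=-19

((0, 0, 0, 2, 0, 0, 2); (0, 0, 0, 1, 1, 0, 0); (0, 0, 0, 0, 1, 0, 0); (0, 1, 1, 1, 1, 1, 0); (2, 0, 0, 0, 0, 0, 0))


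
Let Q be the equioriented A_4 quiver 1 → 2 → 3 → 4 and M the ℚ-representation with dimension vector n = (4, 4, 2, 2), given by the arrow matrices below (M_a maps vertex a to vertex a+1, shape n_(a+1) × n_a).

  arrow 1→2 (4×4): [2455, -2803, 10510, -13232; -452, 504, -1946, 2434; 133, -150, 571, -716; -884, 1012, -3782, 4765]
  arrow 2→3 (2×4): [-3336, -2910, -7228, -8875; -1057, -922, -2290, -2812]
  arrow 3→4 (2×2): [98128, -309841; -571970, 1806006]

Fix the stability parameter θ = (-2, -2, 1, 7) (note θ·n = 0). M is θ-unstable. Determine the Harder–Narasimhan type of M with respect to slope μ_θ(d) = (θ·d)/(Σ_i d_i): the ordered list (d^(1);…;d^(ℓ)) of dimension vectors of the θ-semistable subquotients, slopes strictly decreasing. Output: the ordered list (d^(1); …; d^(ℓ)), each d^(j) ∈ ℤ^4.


Via rank(M_{q-1}∘⋯∘M_p): M ≅ I[1,2]^2, I[1,4]^2.
μ_θ-semistable layers: μ^(1)=7; μ^(2)=1; μ^(3)=-2

((0, 0, 0, 2); (0, 0, 2, 0); (4, 4, 0, 0))


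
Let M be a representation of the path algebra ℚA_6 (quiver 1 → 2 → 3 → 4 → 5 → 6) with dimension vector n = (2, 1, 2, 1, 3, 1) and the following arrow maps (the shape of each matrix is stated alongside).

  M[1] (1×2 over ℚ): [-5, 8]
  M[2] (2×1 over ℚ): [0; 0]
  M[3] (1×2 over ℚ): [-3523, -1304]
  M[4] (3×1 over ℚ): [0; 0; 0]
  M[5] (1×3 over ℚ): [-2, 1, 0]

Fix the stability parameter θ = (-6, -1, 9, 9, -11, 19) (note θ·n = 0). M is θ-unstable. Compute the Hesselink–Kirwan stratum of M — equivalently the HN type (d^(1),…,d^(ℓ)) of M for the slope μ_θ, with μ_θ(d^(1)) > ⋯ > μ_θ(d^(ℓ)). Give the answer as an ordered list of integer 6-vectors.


Via rank(M_{q-1}∘⋯∘M_p): M ≅ I[1,1], I[1,2], I[3,3], I[3,4], I[5,5]^2, I[5,6].
μ_θ-semistable layers: μ^(1)=19; μ^(2)=9; μ^(3)=-1; μ^(4)=-6; μ^(5)=-11

((0, 0, 0, 0, 0, 1); (0, 0, 2, 1, 0, 0); (0, 1, 0, 0, 0, 0); (2, 0, 0, 0, 0, 0); (0, 0, 0, 0, 3, 0))


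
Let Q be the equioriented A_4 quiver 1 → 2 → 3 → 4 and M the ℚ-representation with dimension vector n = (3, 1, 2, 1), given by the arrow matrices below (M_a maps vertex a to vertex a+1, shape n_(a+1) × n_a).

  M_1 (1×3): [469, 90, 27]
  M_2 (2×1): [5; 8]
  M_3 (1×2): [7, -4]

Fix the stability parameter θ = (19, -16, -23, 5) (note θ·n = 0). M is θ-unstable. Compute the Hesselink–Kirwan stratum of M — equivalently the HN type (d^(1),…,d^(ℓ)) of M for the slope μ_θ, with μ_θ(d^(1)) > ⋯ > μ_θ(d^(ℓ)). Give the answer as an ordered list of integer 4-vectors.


Interval decomposition of M: I[1,1]^2, I[1,4], I[3,3].
HN type (ℓ=4): μ^(1)=19; μ^(2)=5; μ^(3)=-20/3; μ^(4)=-23

((2, 0, 0, 0); (0, 0, 0, 1); (1, 1, 1, 0); (0, 0, 1, 0))


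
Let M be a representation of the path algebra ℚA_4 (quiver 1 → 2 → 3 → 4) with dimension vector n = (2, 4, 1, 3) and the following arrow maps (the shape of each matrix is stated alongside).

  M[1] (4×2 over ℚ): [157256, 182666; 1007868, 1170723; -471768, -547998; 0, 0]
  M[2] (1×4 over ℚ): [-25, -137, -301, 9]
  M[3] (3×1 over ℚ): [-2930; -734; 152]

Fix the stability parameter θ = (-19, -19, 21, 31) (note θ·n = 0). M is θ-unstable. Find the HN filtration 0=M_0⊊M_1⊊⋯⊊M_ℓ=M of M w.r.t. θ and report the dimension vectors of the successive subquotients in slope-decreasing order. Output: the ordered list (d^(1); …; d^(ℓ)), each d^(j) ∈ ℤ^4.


Via rank(M_{q-1}∘⋯∘M_p): M ≅ I[1,1], I[1,4], I[2,2]^3, I[4,4]^2.
μ_θ-semistable layers: μ^(1)=31; μ^(2)=21; μ^(3)=-19

((0, 0, 0, 3); (0, 0, 1, 0); (2, 4, 0, 0))


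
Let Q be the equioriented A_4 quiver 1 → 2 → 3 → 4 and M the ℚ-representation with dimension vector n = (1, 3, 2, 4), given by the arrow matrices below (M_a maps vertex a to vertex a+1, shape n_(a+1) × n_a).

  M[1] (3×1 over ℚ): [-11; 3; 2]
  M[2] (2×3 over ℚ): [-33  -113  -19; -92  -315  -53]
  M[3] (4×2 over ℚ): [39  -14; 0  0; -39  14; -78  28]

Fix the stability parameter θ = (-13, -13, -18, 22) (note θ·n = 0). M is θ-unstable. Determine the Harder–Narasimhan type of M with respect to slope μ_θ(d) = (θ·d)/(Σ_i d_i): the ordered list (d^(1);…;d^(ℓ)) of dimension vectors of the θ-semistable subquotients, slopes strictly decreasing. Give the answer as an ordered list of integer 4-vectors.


Barcode: M ≅ I[1,3], I[2,2], I[2,4], I[4,4]^3. HN layers by μ_θ (4 steps, strictly decreasing):
  μ^(1)=22; μ^(2)=-13; μ^(3)=-44/3; μ^(4)=-31/2

((0, 0, 0, 4); (0, 1, 0, 0); (1, 1, 1, 0); (0, 1, 1, 0))


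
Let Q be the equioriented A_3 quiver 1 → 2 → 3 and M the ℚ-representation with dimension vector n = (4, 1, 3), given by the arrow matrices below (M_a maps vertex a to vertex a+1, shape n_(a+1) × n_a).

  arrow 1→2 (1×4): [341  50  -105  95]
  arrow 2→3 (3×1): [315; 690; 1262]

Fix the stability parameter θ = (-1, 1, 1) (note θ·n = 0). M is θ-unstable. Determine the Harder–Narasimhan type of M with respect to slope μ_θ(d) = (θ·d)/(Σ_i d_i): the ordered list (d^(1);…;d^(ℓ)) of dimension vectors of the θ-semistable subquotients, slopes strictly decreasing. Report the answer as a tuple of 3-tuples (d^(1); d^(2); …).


Via rank(M_{q-1}∘⋯∘M_p): M ≅ I[1,1]^3, I[1,3], I[3,3]^2.
μ_θ-semistable layers: μ^(1)=1; μ^(2)=-1

((0, 1, 3); (4, 0, 0))


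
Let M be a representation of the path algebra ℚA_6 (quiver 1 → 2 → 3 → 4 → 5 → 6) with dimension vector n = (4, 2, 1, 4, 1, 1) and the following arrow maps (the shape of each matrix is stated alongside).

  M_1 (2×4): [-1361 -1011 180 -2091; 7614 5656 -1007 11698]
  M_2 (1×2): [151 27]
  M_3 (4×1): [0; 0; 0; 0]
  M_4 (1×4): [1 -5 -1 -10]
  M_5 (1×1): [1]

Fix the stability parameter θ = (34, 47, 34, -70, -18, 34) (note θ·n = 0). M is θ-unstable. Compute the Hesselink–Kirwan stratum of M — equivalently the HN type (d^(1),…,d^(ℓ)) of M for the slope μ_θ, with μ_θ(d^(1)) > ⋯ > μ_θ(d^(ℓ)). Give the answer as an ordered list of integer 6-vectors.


Interval decomposition of M: I[1,1]^2, I[1,2], I[1,3], I[4,4]^3, I[4,6].
HN type (ℓ=5): μ^(1)=47; μ^(2)=81/2; μ^(3)=34; μ^(4)=-18; μ^(5)=-70

((0, 1, 0, 0, 0, 0); (0, 1, 1, 0, 0, 0); (4, 0, 0, 0, 0, 1); (0, 0, 0, 0, 1, 0); (0, 0, 0, 4, 0, 0))


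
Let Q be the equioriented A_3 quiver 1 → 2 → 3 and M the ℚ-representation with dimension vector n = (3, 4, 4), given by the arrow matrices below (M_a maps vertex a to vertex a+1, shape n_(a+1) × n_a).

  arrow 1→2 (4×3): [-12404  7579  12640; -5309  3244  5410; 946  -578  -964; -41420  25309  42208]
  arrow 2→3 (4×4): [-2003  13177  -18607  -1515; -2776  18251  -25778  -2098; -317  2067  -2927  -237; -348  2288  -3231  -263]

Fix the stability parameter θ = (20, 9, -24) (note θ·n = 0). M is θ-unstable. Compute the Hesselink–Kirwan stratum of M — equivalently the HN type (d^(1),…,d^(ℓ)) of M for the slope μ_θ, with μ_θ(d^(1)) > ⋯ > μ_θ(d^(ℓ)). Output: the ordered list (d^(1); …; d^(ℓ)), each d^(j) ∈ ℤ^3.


Via rank(M_{q-1}∘⋯∘M_p): M ≅ I[1,1], I[1,3]^2, I[2,3]^2.
μ_θ-semistable layers: μ^(1)=20; μ^(2)=5/3; μ^(3)=-15/2

((1, 0, 0); (2, 2, 2); (0, 2, 2))


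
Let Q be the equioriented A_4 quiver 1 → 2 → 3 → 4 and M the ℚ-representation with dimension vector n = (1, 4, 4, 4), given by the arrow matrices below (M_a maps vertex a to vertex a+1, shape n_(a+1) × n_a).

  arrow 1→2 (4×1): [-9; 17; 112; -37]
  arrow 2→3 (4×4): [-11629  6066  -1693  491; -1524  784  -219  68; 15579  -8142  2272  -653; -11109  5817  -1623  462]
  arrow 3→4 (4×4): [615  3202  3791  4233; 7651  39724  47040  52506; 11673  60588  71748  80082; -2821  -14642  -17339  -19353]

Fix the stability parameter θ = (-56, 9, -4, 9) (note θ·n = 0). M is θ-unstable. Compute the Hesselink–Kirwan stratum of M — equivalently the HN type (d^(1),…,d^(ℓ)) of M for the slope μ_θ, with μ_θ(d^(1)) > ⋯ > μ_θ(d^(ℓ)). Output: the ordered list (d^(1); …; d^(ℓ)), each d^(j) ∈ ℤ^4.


Interval decomposition of M: I[1,2], I[2,3], I[2,4]^2, I[3,3], I[4,4]^2.
HN type (ℓ=4): μ^(1)=9; μ^(2)=5/2; μ^(3)=-4; μ^(4)=-56

((0, 1, 0, 4); (0, 3, 3, 0); (0, 0, 1, 0); (1, 0, 0, 0))


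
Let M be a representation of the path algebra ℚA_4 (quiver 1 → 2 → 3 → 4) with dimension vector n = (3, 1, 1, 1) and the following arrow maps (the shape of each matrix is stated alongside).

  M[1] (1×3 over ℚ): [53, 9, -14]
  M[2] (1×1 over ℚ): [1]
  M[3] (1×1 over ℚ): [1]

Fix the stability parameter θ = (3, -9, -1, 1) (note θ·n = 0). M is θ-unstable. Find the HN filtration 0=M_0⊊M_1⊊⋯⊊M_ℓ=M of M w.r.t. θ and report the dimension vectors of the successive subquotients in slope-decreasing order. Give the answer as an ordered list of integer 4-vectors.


Via rank(M_{q-1}∘⋯∘M_p): M ≅ I[1,1]^2, I[1,4].
μ_θ-semistable layers: μ^(1)=3; μ^(2)=1; μ^(3)=-1; μ^(4)=-3

((2, 0, 0, 0); (0, 0, 0, 1); (0, 0, 1, 0); (1, 1, 0, 0))


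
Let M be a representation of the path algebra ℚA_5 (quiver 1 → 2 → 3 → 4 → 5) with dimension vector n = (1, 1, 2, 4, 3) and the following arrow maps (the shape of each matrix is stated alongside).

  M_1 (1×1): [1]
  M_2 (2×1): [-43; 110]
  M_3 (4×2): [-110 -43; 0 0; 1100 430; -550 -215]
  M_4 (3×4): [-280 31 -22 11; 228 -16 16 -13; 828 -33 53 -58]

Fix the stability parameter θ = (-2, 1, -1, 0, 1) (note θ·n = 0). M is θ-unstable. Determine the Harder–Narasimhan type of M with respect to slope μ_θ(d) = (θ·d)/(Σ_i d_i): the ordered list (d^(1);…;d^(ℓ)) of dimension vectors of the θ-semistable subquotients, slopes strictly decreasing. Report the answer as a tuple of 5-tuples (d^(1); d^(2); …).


Interval decomposition of M: I[1,3], I[3,5], I[4,4], I[4,5]^2.
HN type (ℓ=4): μ^(1)=1; μ^(2)=0; μ^(3)=-1; μ^(4)=-2

((0, 0, 0, 0, 3); (0, 1, 1, 4, 0); (0, 0, 1, 0, 0); (1, 0, 0, 0, 0))


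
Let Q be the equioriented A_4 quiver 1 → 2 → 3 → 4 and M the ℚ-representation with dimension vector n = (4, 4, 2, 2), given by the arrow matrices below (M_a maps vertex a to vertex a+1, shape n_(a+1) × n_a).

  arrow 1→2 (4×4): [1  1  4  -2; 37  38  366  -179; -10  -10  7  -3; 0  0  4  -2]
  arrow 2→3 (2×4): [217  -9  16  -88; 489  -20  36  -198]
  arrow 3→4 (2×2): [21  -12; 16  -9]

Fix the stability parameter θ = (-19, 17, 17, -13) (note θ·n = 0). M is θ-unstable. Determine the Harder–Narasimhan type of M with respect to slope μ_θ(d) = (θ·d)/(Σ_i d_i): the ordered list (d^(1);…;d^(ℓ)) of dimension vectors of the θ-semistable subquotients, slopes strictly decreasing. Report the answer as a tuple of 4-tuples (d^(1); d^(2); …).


Via rank(M_{q-1}∘⋯∘M_p): M ≅ I[1,2]^2, I[1,4]^2.
μ_θ-semistable layers: μ^(1)=17; μ^(2)=7; μ^(3)=-19

((0, 2, 0, 0); (0, 2, 2, 2); (4, 0, 0, 0))


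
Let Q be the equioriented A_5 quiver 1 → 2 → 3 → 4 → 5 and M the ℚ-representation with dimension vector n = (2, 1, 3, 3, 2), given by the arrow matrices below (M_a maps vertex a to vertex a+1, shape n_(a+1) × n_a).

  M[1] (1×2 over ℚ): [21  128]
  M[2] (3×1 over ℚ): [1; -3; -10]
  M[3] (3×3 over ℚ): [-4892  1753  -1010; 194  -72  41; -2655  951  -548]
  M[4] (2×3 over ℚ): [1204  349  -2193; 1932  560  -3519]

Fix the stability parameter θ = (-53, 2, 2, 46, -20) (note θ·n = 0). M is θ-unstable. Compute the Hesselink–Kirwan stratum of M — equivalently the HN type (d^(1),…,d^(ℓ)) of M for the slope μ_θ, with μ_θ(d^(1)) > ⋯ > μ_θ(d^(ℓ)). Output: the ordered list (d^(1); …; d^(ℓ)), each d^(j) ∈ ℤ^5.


Barcode: M ≅ I[1,1], I[1,4], I[3,5]^2. HN layers by μ_θ (4 steps, strictly decreasing):
  μ^(1)=46; μ^(2)=13; μ^(3)=2; μ^(4)=-53

((0, 0, 0, 1, 0); (0, 0, 0, 2, 2); (0, 1, 3, 0, 0); (2, 0, 0, 0, 0))


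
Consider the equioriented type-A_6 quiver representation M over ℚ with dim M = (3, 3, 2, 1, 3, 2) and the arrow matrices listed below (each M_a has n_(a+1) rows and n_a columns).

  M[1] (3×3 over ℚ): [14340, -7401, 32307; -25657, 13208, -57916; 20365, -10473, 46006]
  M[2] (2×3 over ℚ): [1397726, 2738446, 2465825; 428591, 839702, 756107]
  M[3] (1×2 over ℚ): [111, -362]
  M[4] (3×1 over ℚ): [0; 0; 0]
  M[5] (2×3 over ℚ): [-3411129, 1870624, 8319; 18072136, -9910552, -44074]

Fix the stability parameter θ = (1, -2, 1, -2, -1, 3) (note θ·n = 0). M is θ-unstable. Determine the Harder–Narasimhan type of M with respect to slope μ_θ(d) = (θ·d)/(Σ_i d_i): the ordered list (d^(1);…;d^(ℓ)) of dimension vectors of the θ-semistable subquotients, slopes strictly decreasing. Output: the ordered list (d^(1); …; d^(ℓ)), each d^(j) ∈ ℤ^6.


Barcode: M ≅ I[1,2], I[1,3], I[1,4], I[5,5], I[5,6]^2. HN layers by μ_θ (4 steps, strictly decreasing):
  μ^(1)=3; μ^(2)=1; μ^(3)=-1/2; μ^(4)=-1

((0, 0, 0, 0, 0, 2); (0, 0, 1, 0, 0, 0); (3, 3, 1, 1, 0, 0); (0, 0, 0, 0, 3, 0))


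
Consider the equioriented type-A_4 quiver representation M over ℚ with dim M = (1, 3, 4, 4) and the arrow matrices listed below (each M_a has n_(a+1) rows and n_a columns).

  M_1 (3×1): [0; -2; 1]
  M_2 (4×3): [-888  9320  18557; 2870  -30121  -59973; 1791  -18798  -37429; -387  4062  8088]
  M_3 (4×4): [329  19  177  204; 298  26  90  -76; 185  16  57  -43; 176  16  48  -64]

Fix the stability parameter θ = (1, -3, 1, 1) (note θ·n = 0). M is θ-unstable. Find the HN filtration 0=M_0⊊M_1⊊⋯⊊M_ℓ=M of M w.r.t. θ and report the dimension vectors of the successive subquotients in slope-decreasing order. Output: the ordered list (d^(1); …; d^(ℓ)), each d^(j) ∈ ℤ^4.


Interval decomposition of M: I[1,4], I[2,3]^2, I[3,4], I[4,4]^2.
HN type (ℓ=3): μ^(1)=1; μ^(2)=-1; μ^(3)=-3

((0, 0, 4, 4); (1, 1, 0, 0); (0, 2, 0, 0))


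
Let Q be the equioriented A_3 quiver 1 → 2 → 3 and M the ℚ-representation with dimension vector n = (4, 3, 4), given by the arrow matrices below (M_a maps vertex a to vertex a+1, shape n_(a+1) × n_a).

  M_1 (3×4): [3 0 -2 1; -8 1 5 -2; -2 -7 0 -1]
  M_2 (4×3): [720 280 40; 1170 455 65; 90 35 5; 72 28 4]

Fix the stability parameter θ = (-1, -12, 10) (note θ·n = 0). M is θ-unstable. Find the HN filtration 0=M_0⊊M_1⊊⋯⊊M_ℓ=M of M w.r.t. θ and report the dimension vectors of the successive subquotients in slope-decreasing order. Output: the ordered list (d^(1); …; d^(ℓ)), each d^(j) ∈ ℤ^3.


Barcode: M ≅ I[1,1], I[1,2]^2, I[1,3], I[3,3]^3. HN layers by μ_θ (3 steps, strictly decreasing):
  μ^(1)=10; μ^(2)=-1; μ^(3)=-13/2

((0, 0, 4); (1, 0, 0); (3, 3, 0))


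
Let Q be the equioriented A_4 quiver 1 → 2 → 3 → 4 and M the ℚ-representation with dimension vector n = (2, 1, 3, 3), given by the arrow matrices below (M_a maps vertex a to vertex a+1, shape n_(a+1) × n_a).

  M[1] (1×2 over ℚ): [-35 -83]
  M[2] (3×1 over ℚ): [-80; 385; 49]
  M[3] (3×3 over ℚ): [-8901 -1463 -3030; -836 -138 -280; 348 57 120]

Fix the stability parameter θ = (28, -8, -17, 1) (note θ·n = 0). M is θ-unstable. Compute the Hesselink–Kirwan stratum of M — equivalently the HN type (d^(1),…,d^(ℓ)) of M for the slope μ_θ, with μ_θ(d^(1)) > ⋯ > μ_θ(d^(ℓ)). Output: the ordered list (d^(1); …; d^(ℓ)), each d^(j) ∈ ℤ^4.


Barcode: M ≅ I[1,1], I[1,4], I[3,3], I[3,4], I[4,4]. HN layers by μ_θ (3 steps, strictly decreasing):
  μ^(1)=28; μ^(2)=1; μ^(3)=-17

((1, 0, 0, 0); (1, 1, 1, 3); (0, 0, 2, 0))


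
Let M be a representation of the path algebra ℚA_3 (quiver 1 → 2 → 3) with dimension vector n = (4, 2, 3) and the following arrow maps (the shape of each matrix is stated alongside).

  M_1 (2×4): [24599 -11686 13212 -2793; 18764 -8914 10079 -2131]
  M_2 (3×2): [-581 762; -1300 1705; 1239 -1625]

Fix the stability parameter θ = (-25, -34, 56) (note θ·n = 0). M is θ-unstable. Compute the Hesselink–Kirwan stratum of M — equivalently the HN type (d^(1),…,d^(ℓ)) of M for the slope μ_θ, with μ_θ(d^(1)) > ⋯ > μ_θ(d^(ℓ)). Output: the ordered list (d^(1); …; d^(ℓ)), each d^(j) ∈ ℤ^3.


Via rank(M_{q-1}∘⋯∘M_p): M ≅ I[1,1]^2, I[1,3]^2, I[3,3].
μ_θ-semistable layers: μ^(1)=56; μ^(2)=-25; μ^(3)=-59/2

((0, 0, 3); (2, 0, 0); (2, 2, 0))


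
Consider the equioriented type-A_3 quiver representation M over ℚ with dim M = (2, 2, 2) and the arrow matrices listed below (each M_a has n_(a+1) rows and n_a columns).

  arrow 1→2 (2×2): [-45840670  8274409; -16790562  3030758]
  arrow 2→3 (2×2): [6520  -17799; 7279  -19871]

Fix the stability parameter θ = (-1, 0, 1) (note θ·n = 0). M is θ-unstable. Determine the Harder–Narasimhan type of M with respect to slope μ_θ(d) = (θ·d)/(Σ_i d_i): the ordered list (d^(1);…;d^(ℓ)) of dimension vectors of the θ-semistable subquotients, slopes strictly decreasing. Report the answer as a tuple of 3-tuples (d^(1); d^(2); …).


Interval decomposition of M: I[1,3]^2.
HN type (ℓ=3): μ^(1)=1; μ^(2)=0; μ^(3)=-1

((0, 0, 2); (0, 2, 0); (2, 0, 0))


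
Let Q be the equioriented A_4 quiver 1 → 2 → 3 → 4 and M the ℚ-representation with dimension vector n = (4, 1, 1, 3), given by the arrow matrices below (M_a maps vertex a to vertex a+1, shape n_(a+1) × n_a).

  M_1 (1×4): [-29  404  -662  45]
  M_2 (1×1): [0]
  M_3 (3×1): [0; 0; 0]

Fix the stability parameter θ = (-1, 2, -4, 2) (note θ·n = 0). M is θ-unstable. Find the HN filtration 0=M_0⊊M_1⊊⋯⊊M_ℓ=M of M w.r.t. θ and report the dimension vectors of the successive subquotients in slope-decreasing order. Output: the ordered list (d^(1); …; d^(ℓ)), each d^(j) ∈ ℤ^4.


Interval decomposition of M: I[1,1]^3, I[1,2], I[3,3], I[4,4]^3.
HN type (ℓ=3): μ^(1)=2; μ^(2)=-1; μ^(3)=-4

((0, 1, 0, 3); (4, 0, 0, 0); (0, 0, 1, 0))


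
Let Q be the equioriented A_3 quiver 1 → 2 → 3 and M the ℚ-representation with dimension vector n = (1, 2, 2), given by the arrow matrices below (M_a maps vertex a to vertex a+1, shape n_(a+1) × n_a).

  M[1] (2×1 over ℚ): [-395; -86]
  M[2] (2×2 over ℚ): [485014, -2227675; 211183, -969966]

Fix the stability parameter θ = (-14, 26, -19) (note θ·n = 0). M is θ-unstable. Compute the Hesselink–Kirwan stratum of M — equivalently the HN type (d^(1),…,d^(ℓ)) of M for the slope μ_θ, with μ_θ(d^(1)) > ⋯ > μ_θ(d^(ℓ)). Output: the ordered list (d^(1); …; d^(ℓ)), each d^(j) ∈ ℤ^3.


Interval decomposition of M: I[1,3], I[2,3].
HN type (ℓ=2): μ^(1)=7/2; μ^(2)=-14

((0, 2, 2); (1, 0, 0))


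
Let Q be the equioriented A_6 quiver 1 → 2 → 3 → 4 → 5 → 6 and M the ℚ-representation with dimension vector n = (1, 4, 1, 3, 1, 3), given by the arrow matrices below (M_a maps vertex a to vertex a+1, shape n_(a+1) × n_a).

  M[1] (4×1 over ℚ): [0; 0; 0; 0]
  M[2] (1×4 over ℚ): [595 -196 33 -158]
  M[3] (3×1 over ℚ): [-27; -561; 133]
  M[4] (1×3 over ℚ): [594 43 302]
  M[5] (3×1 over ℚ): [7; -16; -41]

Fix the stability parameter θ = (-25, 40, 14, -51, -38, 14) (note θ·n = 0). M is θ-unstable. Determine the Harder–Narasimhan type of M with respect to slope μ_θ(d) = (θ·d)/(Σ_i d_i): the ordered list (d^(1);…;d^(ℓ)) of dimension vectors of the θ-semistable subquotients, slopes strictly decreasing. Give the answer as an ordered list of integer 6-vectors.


Via rank(M_{q-1}∘⋯∘M_p): M ≅ I[1,1], I[2,2]^3, I[2,6], I[4,4]^2, I[6,6]^2.
μ_θ-semistable layers: μ^(1)=40; μ^(2)=14; μ^(3)=-35/4; μ^(4)=-25; μ^(5)=-51

((0, 3, 0, 0, 0, 0); (0, 0, 0, 0, 0, 3); (0, 1, 1, 1, 1, 0); (1, 0, 0, 0, 0, 0); (0, 0, 0, 2, 0, 0))


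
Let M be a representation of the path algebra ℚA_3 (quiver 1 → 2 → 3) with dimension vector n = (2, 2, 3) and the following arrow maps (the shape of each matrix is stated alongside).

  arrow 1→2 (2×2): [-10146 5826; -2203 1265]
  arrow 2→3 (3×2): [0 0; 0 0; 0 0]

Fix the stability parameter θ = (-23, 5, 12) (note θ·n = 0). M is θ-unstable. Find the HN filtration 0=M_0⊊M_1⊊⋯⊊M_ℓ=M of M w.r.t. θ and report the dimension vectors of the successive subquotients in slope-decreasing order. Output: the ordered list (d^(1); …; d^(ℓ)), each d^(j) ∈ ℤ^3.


Via rank(M_{q-1}∘⋯∘M_p): M ≅ I[1,2]^2, I[3,3]^3.
μ_θ-semistable layers: μ^(1)=12; μ^(2)=5; μ^(3)=-23

((0, 0, 3); (0, 2, 0); (2, 0, 0))


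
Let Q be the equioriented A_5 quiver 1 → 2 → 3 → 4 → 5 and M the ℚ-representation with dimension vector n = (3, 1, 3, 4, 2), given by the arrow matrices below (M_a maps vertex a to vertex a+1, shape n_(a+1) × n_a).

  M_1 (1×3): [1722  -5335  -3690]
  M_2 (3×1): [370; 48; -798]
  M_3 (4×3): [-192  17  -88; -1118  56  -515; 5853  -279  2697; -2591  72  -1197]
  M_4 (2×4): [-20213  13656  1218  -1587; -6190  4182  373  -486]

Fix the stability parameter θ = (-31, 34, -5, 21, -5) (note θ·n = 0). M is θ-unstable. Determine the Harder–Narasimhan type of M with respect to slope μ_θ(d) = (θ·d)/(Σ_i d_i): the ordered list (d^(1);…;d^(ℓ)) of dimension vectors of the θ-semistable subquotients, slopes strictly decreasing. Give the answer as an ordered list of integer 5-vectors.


Barcode: M ≅ I[1,1]^2, I[1,4], I[3,5]^2, I[4,4]. HN layers by μ_θ (5 steps, strictly decreasing):
  μ^(1)=21; μ^(2)=29/2; μ^(3)=8; μ^(4)=-5; μ^(5)=-31

((0, 0, 0, 2, 0); (0, 1, 1, 0, 0); (0, 0, 0, 2, 2); (0, 0, 2, 0, 0); (3, 0, 0, 0, 0))


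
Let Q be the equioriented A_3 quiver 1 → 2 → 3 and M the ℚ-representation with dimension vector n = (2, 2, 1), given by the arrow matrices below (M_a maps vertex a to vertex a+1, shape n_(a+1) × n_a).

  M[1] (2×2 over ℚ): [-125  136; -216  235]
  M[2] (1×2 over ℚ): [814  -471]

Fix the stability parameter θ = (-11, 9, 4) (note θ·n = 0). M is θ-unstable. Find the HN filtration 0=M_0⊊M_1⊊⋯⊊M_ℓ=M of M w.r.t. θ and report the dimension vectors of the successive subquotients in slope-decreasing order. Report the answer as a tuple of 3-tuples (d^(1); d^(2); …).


Barcode: M ≅ I[1,2], I[1,3]. HN layers by μ_θ (3 steps, strictly decreasing):
  μ^(1)=9; μ^(2)=13/2; μ^(3)=-11

((0, 1, 0); (0, 1, 1); (2, 0, 0))


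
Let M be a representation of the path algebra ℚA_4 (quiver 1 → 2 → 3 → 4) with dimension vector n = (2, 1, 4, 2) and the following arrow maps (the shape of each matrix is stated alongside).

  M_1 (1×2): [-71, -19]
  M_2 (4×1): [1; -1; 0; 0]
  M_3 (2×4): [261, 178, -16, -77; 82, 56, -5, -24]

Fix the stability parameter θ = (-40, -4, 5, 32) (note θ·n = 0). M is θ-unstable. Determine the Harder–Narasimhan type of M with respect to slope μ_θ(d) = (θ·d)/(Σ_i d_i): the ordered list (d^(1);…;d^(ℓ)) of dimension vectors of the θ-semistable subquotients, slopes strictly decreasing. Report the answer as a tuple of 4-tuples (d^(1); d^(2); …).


Barcode: M ≅ I[1,1], I[1,4], I[3,3]^2, I[3,4]. HN layers by μ_θ (4 steps, strictly decreasing):
  μ^(1)=32; μ^(2)=5; μ^(3)=-4; μ^(4)=-40

((0, 0, 0, 2); (0, 0, 4, 0); (0, 1, 0, 0); (2, 0, 0, 0))


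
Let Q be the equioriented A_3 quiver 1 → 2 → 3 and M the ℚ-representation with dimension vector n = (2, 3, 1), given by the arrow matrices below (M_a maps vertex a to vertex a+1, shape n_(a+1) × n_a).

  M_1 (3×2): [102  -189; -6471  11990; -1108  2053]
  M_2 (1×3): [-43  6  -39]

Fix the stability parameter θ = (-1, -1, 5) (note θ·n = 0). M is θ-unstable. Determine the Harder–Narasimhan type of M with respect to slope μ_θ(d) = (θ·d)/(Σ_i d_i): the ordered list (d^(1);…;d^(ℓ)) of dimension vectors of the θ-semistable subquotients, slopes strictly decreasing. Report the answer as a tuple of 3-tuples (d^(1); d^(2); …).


Via rank(M_{q-1}∘⋯∘M_p): M ≅ I[1,2]^2, I[2,3].
μ_θ-semistable layers: μ^(1)=5; μ^(2)=-1

((0, 0, 1); (2, 3, 0))


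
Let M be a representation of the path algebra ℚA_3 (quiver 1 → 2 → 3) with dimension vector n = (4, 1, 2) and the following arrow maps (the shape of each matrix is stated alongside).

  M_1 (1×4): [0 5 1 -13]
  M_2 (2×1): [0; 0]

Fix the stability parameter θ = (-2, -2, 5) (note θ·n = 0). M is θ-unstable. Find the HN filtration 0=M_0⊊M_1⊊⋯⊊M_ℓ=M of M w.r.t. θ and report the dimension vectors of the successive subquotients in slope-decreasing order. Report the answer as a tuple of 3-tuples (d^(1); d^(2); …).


Via rank(M_{q-1}∘⋯∘M_p): M ≅ I[1,1]^3, I[1,2], I[3,3]^2.
μ_θ-semistable layers: μ^(1)=5; μ^(2)=-2

((0, 0, 2); (4, 1, 0))


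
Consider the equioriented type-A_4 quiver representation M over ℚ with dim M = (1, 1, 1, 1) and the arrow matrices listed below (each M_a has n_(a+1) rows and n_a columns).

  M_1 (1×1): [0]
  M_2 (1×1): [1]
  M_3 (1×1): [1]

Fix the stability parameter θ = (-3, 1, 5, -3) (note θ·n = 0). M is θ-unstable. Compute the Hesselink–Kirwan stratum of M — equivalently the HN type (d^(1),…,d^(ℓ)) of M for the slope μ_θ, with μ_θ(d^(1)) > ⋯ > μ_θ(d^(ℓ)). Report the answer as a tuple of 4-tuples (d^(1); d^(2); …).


Barcode: M ≅ I[1,1], I[2,4]. HN layers by μ_θ (2 steps, strictly decreasing):
  μ^(1)=1; μ^(2)=-3

((0, 1, 1, 1); (1, 0, 0, 0))


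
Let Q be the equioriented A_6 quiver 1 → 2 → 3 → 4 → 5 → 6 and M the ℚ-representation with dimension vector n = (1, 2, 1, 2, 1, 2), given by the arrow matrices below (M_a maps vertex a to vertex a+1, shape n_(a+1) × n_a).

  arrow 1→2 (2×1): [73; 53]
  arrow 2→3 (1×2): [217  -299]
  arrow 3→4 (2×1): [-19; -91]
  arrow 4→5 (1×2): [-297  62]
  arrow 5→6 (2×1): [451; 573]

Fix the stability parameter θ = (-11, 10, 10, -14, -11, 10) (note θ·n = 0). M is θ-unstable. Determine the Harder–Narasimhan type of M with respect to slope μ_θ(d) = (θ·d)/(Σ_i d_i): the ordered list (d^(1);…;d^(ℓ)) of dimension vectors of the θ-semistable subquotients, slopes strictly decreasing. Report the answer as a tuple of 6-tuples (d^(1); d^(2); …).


Barcode: M ≅ I[1,6], I[2,2], I[4,4], I[6,6]. HN layers by μ_θ (4 steps, strictly decreasing):
  μ^(1)=10; μ^(2)=-5/4; μ^(3)=-11; μ^(4)=-14

((0, 1, 0, 0, 0, 2); (0, 1, 1, 1, 1, 0); (1, 0, 0, 0, 0, 0); (0, 0, 0, 1, 0, 0))


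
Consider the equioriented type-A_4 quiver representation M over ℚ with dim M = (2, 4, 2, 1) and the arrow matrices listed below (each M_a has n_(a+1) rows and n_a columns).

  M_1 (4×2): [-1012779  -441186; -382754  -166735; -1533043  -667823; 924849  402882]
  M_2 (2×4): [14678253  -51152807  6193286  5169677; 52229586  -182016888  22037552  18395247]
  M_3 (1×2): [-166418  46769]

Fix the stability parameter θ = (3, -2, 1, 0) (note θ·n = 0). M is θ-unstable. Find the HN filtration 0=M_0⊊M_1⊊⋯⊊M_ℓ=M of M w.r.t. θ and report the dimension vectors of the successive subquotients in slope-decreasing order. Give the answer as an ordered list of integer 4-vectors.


Interval decomposition of M: I[1,3], I[1,4], I[2,2]^2.
HN type (ℓ=3): μ^(1)=1; μ^(2)=1/2; μ^(3)=-2

((0, 0, 1, 0); (2, 2, 1, 1); (0, 2, 0, 0))


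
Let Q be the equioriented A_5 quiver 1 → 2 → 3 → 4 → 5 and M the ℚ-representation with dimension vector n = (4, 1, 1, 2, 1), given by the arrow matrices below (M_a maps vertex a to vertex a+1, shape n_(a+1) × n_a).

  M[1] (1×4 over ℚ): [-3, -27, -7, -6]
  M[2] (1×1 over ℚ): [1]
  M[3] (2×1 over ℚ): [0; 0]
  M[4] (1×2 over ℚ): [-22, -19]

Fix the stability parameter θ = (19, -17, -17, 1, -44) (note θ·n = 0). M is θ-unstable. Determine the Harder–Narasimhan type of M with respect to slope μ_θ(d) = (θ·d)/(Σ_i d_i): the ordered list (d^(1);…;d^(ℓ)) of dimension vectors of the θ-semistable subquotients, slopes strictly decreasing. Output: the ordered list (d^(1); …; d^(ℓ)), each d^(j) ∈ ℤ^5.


Via rank(M_{q-1}∘⋯∘M_p): M ≅ I[1,1]^3, I[1,3], I[4,4], I[4,5].
μ_θ-semistable layers: μ^(1)=19; μ^(2)=1; μ^(3)=-5; μ^(4)=-43/2

((3, 0, 0, 0, 0); (0, 0, 0, 1, 0); (1, 1, 1, 0, 0); (0, 0, 0, 1, 1))


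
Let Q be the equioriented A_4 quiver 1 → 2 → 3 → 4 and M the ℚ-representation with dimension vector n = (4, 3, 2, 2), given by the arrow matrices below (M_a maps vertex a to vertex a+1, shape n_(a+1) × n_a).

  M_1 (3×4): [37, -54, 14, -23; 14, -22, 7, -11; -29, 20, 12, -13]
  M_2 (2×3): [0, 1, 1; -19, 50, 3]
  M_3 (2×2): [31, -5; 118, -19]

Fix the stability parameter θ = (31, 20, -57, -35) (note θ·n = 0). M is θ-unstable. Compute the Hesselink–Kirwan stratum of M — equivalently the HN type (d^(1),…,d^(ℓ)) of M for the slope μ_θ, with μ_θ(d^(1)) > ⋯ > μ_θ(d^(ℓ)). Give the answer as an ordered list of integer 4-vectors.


Via rank(M_{q-1}∘⋯∘M_p): M ≅ I[1,1], I[1,2], I[1,4]^2.
μ_θ-semistable layers: μ^(1)=31; μ^(2)=51/2; μ^(3)=-41/4

((1, 0, 0, 0); (1, 1, 0, 0); (2, 2, 2, 2))


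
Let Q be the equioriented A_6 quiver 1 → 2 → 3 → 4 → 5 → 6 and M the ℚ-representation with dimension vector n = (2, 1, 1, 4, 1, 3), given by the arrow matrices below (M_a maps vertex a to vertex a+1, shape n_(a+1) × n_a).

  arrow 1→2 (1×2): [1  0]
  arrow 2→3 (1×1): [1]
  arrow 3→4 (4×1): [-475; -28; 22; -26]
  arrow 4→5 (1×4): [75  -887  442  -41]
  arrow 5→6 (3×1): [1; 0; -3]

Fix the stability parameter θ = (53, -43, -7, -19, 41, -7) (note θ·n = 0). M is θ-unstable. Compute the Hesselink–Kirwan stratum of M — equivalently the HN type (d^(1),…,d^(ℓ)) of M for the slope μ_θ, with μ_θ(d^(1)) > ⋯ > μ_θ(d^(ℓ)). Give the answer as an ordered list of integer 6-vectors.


Via rank(M_{q-1}∘⋯∘M_p): M ≅ I[1,1], I[1,6], I[4,4]^3, I[6,6]^2.
μ_θ-semistable layers: μ^(1)=53; μ^(2)=17; μ^(3)=-4; μ^(4)=-7; μ^(5)=-19

((1, 0, 0, 0, 0, 0); (0, 0, 0, 0, 1, 1); (1, 1, 1, 1, 0, 0); (0, 0, 0, 0, 0, 2); (0, 0, 0, 3, 0, 0))


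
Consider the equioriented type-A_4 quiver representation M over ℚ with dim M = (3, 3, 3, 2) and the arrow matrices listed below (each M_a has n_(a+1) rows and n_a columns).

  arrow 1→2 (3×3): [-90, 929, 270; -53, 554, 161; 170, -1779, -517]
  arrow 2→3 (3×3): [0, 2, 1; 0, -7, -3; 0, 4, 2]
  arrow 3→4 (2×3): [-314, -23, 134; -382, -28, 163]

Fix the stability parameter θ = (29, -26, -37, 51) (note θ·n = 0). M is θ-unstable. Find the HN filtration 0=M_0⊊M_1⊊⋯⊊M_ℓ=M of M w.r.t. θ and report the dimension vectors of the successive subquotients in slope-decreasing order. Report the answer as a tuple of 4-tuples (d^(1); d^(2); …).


Via rank(M_{q-1}∘⋯∘M_p): M ≅ I[1,2], I[1,3], I[1,4], I[3,4].
μ_θ-semistable layers: μ^(1)=51; μ^(2)=3/2; μ^(3)=-34/3; μ^(4)=-37

((0, 0, 0, 2); (1, 1, 0, 0); (2, 2, 2, 0); (0, 0, 1, 0))


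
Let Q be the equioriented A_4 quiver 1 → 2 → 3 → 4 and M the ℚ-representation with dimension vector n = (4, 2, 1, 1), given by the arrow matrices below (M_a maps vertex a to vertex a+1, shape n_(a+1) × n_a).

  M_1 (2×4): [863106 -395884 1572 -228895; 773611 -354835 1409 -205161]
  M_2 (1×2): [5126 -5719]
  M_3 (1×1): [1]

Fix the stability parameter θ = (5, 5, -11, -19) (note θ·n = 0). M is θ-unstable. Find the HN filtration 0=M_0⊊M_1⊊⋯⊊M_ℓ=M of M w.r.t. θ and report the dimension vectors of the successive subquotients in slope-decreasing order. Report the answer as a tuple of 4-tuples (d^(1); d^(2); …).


Interval decomposition of M: I[1,1]^2, I[1,2], I[1,4].
HN type (ℓ=2): μ^(1)=5; μ^(2)=-5

((3, 1, 0, 0); (1, 1, 1, 1))


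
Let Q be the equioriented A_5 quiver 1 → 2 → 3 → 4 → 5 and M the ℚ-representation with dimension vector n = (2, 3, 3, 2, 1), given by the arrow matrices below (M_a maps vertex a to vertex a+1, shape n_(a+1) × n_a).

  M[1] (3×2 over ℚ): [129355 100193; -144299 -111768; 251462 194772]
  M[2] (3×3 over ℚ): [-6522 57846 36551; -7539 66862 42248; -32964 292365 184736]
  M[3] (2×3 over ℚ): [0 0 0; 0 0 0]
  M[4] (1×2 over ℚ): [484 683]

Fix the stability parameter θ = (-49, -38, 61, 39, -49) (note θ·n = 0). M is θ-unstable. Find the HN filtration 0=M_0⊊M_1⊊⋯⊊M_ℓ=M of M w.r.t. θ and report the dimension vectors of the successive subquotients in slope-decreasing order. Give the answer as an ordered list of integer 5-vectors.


Interval decomposition of M: I[1,3]^2, I[2,3], I[4,4], I[4,5].
HN type (ℓ=5): μ^(1)=61; μ^(2)=39; μ^(3)=-5; μ^(4)=-38; μ^(5)=-49

((0, 0, 3, 0, 0); (0, 0, 0, 1, 0); (0, 0, 0, 1, 1); (0, 3, 0, 0, 0); (2, 0, 0, 0, 0))


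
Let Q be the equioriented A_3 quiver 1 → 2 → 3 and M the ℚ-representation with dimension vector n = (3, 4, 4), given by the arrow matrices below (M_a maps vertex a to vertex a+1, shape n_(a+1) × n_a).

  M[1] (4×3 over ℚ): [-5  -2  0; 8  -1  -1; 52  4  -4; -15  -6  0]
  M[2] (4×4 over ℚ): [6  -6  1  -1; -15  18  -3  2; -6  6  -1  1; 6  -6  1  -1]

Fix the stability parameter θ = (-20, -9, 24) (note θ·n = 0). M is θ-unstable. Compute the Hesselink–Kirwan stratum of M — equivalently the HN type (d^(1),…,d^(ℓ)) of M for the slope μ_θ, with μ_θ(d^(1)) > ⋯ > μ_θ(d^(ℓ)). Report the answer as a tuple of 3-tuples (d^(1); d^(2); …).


Interval decomposition of M: I[1,1], I[1,2], I[1,3], I[2,2], I[2,3], I[3,3]^2.
HN type (ℓ=3): μ^(1)=24; μ^(2)=-9; μ^(3)=-20

((0, 0, 4); (0, 4, 0); (3, 0, 0))


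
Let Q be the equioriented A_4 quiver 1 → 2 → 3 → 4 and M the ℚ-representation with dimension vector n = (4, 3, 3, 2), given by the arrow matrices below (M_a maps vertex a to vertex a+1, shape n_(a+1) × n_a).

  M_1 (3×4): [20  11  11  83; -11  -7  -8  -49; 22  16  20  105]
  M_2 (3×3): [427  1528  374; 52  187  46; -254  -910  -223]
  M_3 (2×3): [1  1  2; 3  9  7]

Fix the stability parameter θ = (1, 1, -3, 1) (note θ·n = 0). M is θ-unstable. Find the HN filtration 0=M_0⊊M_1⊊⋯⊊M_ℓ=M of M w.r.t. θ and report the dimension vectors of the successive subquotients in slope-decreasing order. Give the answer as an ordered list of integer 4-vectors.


Interval decomposition of M: I[1,1], I[1,3], I[1,4]^2.
HN type (ℓ=2): μ^(1)=1; μ^(2)=-1/3

((1, 0, 0, 2); (3, 3, 3, 0))


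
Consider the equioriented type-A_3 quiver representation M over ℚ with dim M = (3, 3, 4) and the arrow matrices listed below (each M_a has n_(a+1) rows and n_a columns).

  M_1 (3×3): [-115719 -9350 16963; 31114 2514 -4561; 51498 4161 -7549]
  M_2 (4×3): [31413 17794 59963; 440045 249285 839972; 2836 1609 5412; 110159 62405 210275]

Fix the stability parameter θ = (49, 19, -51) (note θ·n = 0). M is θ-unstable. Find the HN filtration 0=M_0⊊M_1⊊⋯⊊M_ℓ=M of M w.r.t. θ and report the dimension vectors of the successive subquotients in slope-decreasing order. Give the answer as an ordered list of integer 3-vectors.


Barcode: M ≅ I[1,3]^3, I[3,3]. HN layers by μ_θ (2 steps, strictly decreasing):
  μ^(1)=17/3; μ^(2)=-51

((3, 3, 3); (0, 0, 1))
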